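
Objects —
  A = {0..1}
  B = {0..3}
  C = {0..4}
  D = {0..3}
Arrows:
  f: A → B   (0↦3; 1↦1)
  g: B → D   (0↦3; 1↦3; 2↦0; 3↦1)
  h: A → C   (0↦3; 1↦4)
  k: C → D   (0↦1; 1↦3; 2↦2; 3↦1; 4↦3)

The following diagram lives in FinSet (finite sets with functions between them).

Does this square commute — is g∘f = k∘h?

1) trace f;g:
  0 f→3 g→1
  1 f→1 g→3
  result₁ = (0↦1; 1↦3)
2) trace h;k:
  0 h→3 k→1
  1 h→4 k→3
  result₂ = (0↦1; 1↦3)
Equal? same morphism ✓

Answer: COMMUTES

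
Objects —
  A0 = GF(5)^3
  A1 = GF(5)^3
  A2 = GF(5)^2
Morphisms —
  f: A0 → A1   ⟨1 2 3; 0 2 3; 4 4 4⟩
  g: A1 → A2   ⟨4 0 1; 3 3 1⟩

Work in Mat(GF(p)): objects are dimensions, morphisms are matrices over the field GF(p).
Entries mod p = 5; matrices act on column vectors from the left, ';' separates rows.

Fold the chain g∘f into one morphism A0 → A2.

Answer: ⟨3 2 1; 2 1 2⟩

Work:
  e0=(1,0,0) f→(1,0,4) g→(3,2)
  e1=(0,1,0) f→(2,2,4) g→(2,1)
  e2=(0,0,1) f→(3,3,4) g→(1,2)
composite: ⟨3 2 1; 2 1 2⟩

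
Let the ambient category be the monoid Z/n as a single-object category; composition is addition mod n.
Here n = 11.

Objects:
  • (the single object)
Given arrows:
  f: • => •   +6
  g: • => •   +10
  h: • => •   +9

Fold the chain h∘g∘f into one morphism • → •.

  0 +6≡6 +10≡5 +9≡3  (mod 11)
composite: +3

Answer: +3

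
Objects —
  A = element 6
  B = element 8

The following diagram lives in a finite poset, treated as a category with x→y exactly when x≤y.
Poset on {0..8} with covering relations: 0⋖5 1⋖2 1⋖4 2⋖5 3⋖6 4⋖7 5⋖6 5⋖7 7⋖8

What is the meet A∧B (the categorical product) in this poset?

{x : x<=A ∧ x<=B} = {0,1,2,5}  (A=6, B=8)
  0 <= 5
  1 <= 5
  2 <= 5
  5 <= 5
glb = 5

Answer: A∧B = 5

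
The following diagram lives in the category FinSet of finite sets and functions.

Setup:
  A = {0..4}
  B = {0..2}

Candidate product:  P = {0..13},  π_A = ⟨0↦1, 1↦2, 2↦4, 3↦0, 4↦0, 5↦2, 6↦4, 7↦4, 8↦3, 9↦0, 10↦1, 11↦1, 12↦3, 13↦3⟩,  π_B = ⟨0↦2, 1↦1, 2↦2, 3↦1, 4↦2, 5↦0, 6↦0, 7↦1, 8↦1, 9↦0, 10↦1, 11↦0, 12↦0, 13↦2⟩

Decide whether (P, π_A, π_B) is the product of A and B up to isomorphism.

|A|·|B| = 5·3 = 15;  |P| = 14
  → cardinalities differ; no bijection possible.

Answer: NOT A VALID PRODUCT — |P|=14 ≠ |A|·|B|=15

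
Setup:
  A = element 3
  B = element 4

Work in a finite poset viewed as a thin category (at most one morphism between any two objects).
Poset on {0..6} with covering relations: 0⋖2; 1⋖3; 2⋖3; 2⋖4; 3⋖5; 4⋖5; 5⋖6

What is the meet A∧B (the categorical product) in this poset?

Answer: A∧B = 2

Derivation:
{x : x≤A ∧ x≤B} = {0,2}  (A=3, B=4)
  0 ≤ 2
  2 ≤ 2
glb = 2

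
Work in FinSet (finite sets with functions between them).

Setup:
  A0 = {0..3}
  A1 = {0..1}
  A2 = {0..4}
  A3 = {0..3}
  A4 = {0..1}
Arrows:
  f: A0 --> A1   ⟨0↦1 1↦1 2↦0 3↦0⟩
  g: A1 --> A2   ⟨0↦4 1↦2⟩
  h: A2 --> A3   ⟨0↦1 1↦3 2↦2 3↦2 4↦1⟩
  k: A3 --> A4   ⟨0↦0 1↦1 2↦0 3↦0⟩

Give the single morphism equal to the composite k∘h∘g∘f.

Answer: ⟨0↦0 1↦0 2↦1 3↦1⟩

Work:
  0 f-->1 g-->2 h-->2 k-->0
  1 f-->1 g-->2 h-->2 k-->0
  2 f-->0 g-->4 h-->1 k-->1
  3 f-->0 g-->4 h-->1 k-->1
result: ⟨0↦0 1↦0 2↦1 3↦1⟩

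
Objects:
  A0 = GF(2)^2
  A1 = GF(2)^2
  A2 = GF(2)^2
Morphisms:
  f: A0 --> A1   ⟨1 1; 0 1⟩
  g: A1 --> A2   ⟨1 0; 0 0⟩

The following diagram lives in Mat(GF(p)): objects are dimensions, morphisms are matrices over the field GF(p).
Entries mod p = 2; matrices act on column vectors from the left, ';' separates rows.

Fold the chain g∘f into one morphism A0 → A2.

  e0=[1,0] f-->[1,0] g-->[1,0]
  e1=[0,1] f-->[1,1] g-->[1,0]
result: ⟨1 1; 0 0⟩

Answer: ⟨1 1; 0 0⟩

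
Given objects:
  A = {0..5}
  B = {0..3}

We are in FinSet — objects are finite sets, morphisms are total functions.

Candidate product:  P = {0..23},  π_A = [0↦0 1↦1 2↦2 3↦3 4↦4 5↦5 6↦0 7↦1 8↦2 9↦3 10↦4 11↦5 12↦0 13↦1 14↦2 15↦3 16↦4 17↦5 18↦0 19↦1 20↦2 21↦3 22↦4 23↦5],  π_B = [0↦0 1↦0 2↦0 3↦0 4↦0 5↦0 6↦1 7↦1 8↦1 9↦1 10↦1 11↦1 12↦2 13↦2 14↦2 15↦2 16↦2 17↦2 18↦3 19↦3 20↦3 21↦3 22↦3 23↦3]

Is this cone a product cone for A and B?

Answer: VALID PRODUCT

Derivation:
|A|·|B| = 6·4 = 24;  |P| = 24
Check the pairing map k ↦ (π_A(k), π_B(k)):
  0 ↦ (0,0)
  1 ↦ (1,0)
  2 ↦ (2,0)
  3 ↦ (3,0)
  4 ↦ (4,0)
  5 ↦ (5,0)
  6 ↦ (0,1)
  7 ↦ (1,1)
  8 ↦ (2,1)
  9 ↦ (3,1)
  10 ↦ (4,1)
  11 ↦ (5,1)
  12 ↦ (0,2)
  13 ↦ (1,2)
  14 ↦ (2,2)
  15 ↦ (3,2)
  16 ↦ (4,2)
  17 ↦ (5,2)
  18 ↦ (0,3)
  19 ↦ (1,3)
  20 ↦ (2,3)
  21 ↦ (3,3)
  22 ↦ (4,3)
  23 ↦ (5,3)
distinct pairs in image: 24 / 24 needed
  → bijection onto A×B; projections well-typed.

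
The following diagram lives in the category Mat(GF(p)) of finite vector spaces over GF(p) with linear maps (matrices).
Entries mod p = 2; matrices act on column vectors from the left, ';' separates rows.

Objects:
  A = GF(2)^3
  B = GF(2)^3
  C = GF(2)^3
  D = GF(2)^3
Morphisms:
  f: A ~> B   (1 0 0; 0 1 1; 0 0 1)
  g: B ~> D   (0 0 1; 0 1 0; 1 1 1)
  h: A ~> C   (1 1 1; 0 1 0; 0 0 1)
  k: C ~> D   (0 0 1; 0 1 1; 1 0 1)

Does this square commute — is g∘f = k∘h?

Answer: COMMUTES

Work:
Along f;g (path 1):
  e0=[1,0,0] f~>[1,0,0] g~>[0,0,1]
  e1=[0,1,0] f~>[0,1,0] g~>[0,1,1]
  e2=[0,0,1] f~>[0,1,1] g~>[1,1,0]
  result₁ = (0 0 1; 0 1 1; 1 1 0)
Along h;k (path 2):
  e0=[1,0,0] h~>[1,0,0] k~>[0,0,1]
  e1=[0,1,0] h~>[1,1,0] k~>[0,1,1]
  e2=[0,0,1] h~>[1,0,1] k~>[1,1,0]
  result₂ = (0 0 1; 0 1 1; 1 1 0)
Equal? same morphism ✓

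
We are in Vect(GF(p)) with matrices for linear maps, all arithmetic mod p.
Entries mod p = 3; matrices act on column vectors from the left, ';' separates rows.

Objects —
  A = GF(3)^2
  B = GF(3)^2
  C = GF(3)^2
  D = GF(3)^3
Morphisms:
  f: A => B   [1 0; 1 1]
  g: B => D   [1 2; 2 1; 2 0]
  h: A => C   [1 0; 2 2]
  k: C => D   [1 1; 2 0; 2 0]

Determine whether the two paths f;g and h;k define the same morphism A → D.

Answer: DOES NOT COMMUTE

Derivation:
Path 1 = f;g:
  e0=(1,0) f=>(1,1) g=>(0,0,2)
  e1=(0,1) f=>(0,1) g=>(2,1,0)
  composite₁ = [0 2; 0 1; 2 0]
Path 2 = h;k:
  e0=(1,0) h=>(1,2) k=>(0,2,2)
  e1=(0,1) h=>(0,2) k=>(2,0,0)
  composite₂ = [0 2; 2 0; 2 0]
Equal? differ; not commutative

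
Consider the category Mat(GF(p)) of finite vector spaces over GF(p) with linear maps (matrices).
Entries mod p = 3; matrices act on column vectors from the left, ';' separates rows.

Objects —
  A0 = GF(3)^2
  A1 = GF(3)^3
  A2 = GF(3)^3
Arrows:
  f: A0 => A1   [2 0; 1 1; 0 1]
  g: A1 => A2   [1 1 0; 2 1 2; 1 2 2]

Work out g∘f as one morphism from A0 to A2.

  e0=⟨1,0⟩ f=>⟨2,1,0⟩ g=>⟨0,2,1⟩
  e1=⟨0,1⟩ f=>⟨0,1,1⟩ g=>⟨1,0,1⟩
composite: [0 1; 2 0; 1 1]

Answer: [0 1; 2 0; 1 1]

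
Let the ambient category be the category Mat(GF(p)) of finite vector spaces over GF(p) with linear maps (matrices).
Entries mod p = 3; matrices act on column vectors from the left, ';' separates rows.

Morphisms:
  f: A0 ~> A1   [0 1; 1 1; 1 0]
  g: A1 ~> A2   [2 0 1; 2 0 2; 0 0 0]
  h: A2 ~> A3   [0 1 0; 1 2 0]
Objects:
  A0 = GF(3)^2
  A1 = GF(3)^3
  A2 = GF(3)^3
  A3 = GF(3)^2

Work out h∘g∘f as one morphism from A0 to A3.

  e0=(1,0) f~>(0,1,1) g~>(1,2,0) h~>(2,2)
  e1=(0,1) f~>(1,1,0) g~>(2,2,0) h~>(2,0)
composite: [2 2; 2 0]

Answer: [2 2; 2 0]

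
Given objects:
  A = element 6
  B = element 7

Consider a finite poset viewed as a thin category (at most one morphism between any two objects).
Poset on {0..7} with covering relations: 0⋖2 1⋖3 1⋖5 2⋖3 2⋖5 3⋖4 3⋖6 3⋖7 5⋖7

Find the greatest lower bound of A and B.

Answer: A∧B = 3

Derivation:
{x : x⊑A ∧ x⊑B} = {0,1,2,3}  (A=6, B=7)
  0 ⊑ 3
  1 ⊑ 3
  2 ⊑ 3
  3 ⊑ 3
glb = 3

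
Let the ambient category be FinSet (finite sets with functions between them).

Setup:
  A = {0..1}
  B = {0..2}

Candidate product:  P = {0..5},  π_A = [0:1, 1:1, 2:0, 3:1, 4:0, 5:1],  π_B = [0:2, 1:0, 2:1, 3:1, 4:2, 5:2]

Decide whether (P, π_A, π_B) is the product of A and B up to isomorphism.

Answer: NOT A VALID PRODUCT — duplicate pair at indices 5,0

Derivation:
|A|·|B| = 2·3 = 6;  |P| = 6
Check the pairing map k ↦ (π_A(k), π_B(k)):
  0 : (1,2)
  1 : (1,0)
  2 : (0,1)
  3 : (1,1)
  4 : (0,2)
  5 : (1,2)  ✗ repeats pair of k=0
distinct pairs in image: 5 / 6 needed
  → (1,2) hit at k=0 and k=5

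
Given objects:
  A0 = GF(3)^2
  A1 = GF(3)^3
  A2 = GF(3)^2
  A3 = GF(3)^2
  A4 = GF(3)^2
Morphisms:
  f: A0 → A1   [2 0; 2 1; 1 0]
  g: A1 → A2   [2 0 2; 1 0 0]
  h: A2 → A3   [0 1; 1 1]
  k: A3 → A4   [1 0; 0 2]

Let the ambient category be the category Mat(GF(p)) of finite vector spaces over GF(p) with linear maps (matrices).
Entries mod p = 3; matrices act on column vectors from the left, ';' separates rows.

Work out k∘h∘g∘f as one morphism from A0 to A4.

Answer: [2 0; 1 0]

Derivation:
  e0=(1,0) f→(2,2,1) g→(0,2) h→(2,2) k→(2,1)
  e1=(0,1) f→(0,1,0) g→(0,0) h→(0,0) k→(0,0)
result: [2 0; 1 0]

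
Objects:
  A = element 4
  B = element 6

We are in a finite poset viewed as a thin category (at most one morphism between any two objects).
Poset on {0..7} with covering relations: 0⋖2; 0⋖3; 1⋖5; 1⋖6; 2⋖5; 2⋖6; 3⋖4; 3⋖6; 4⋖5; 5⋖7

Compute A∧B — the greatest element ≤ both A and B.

Answer: A∧B = 3

Trace:
Lower bounds of A=4 and B=6: {0,3}
  0 <= 3
  3 <= 3
glb = 3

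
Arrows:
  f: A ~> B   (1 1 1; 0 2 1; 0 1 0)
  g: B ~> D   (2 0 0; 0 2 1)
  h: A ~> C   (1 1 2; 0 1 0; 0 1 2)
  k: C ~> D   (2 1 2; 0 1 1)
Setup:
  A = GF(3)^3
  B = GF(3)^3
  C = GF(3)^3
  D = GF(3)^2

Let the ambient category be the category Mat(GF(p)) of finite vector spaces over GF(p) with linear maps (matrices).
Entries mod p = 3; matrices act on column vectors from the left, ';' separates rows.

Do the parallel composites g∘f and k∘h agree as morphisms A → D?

Answer: COMMUTES

Work:
Path 1 = f;g:
  e0=[1,0,0] f~>[1,0,0] g~>[2,0]
  e1=[0,1,0] f~>[1,2,1] g~>[2,2]
  e2=[0,0,1] f~>[1,1,0] g~>[2,2]
  composite₁ = (2 2 2; 0 2 2)
Path 2 = h;k:
  e0=[1,0,0] h~>[1,0,0] k~>[2,0]
  e1=[0,1,0] h~>[1,1,1] k~>[2,2]
  e2=[0,0,1] h~>[2,0,2] k~>[2,2]
  composite₂ = (2 2 2; 0 2 2)
Equal? YES — commutes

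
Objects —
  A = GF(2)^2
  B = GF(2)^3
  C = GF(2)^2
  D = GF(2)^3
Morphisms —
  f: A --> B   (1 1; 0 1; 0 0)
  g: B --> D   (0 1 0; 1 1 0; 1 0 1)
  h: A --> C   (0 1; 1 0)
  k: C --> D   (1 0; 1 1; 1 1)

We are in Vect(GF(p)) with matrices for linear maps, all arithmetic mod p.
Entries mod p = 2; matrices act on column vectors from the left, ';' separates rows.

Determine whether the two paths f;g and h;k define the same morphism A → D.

Answer: DOES NOT COMMUTE

Derivation:
1) trace f;g:
  e0=[1,0] f-->[1,0,0] g-->[0,1,1]
  e1=[0,1] f-->[1,1,0] g-->[1,0,1]
  composite₁ = (0 1; 1 0; 1 1)
2) trace h;k:
  e0=[1,0] h-->[0,1] k-->[0,1,1]
  e1=[0,1] h-->[1,0] k-->[1,1,1]
  composite₂ = (0 1; 1 1; 1 1)
Equal? differ; not commutative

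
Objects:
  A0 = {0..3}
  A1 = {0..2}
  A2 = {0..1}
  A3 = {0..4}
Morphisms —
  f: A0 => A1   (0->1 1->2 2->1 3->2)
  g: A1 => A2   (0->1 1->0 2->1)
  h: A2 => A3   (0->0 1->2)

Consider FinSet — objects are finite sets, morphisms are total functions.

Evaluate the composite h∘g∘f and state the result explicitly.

  0 f=>1 g=>0 h=>0
  1 f=>2 g=>1 h=>2
  2 f=>1 g=>0 h=>0
  3 f=>2 g=>1 h=>2
⟦path⟧: (0->0 1->2 2->0 3->2)

Answer: (0->0 1->2 2->0 3->2)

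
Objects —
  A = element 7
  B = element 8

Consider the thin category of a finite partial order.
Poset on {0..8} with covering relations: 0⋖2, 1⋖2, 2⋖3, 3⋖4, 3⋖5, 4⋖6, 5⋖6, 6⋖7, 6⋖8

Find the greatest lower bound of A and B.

Common predecessors of 7,8: {0,1,2,3,4,5,6}
  0 <= 6
  1 <= 6
  2 <= 6
  3 <= 6
  4 <= 6
  5 <= 6
  6 <= 6
glb = 6

Answer: A∧B = 6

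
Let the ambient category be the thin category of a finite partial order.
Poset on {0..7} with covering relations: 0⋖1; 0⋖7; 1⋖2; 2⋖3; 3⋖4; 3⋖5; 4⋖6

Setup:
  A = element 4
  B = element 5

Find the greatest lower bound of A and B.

Lower bounds of A=4 and B=5: {0,1,2,3}
  0 ≤ 3
  1 ≤ 3
  2 ≤ 3
  3 ≤ 3
glb = 3

Answer: A∧B = 3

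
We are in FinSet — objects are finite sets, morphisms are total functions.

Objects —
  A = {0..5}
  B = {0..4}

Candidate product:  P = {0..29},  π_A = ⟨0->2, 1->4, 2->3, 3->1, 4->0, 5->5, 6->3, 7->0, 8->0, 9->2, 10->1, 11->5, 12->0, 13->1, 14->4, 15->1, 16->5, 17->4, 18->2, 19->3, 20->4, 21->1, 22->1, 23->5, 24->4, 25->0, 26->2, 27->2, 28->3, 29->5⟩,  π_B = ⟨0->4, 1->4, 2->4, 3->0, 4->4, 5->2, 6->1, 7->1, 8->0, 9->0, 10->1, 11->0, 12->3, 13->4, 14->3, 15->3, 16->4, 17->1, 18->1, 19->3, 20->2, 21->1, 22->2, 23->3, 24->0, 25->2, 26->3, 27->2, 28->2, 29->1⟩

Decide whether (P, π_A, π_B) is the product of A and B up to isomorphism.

Answer: NOT A VALID PRODUCT — duplicate pair at indices 10,21

Work:
|A|·|B| = 6·5 = 30;  |P| = 30
Check the pairing map k ↦ (π_A(k), π_B(k)):
  0 -> (2,4)
  1 -> (4,4)
  2 -> (3,4)
  3 -> (1,0)
  4 -> (0,4)
  5 -> (5,2)
  6 -> (3,1)
  7 -> (0,1)
  8 -> (0,0)
  9 -> (2,0)
  10 -> (1,1)
  11 -> (5,0)
  12 -> (0,3)
  13 -> (1,4)
  14 -> (4,3)
  15 -> (1,3)
  16 -> (5,4)
  17 -> (4,1)
  18 -> (2,1)
  19 -> (3,3)
  20 -> (4,2)
  21 -> (1,1)  ✗ repeats pair of k=10
  22 -> (1,2)
  23 -> (5,3)
  24 -> (4,0)
  25 -> (0,2)
  26 -> (2,3)
  27 -> (2,2)
  28 -> (3,2)
  29 -> (5,1)
distinct pairs in image: 29 / 30 needed
  → (1,1) hit at k=10 and k=21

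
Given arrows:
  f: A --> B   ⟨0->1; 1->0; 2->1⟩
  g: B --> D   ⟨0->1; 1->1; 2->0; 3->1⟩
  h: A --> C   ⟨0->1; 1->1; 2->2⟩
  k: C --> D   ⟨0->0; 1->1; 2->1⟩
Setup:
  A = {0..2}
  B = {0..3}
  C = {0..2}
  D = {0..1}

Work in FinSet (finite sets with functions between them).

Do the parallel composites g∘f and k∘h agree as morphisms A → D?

Along f;g (path 1):
  0 f-->1 g-->1
  1 f-->0 g-->1
  2 f-->1 g-->1
  ⟦path⟧₁ = ⟨0->1; 1->1; 2->1⟩
Along h;k (path 2):
  0 h-->1 k-->1
  1 h-->1 k-->1
  2 h-->2 k-->1
  ⟦path⟧₂ = ⟨0->1; 1->1; 2->1⟩
Equal? equal; square commutes

Answer: COMMUTES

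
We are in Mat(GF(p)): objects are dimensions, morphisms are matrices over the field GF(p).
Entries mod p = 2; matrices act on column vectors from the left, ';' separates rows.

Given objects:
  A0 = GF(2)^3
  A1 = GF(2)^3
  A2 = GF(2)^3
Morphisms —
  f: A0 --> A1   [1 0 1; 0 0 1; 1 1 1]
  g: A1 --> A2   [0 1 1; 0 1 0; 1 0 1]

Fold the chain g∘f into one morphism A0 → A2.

  e0=⟨1,0,0⟩ f-->⟨1,0,1⟩ g-->⟨1,0,0⟩
  e1=⟨0,1,0⟩ f-->⟨0,0,1⟩ g-->⟨1,0,1⟩
  e2=⟨0,0,1⟩ f-->⟨1,1,1⟩ g-->⟨0,1,0⟩
⟦path⟧: [1 1 0; 0 0 1; 0 1 0]

Answer: [1 1 0; 0 0 1; 0 1 0]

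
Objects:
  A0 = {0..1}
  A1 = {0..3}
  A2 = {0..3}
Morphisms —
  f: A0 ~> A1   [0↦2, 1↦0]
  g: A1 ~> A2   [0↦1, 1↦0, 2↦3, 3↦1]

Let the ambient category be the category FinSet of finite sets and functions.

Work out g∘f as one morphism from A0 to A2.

  0 f~>2 g~>3
  1 f~>0 g~>1
result: [0↦3, 1↦1]

Answer: [0↦3, 1↦1]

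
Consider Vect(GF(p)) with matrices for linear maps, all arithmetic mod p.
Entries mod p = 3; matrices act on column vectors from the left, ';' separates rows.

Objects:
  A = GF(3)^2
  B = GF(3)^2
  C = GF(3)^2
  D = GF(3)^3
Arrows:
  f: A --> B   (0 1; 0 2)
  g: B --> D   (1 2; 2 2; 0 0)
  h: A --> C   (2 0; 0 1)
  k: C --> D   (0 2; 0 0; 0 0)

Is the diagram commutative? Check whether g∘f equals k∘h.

Answer: COMMUTES

Work:
Along f;g (path 1):
  e0=(1,0) f-->(0,0) g-->(0,0,0)
  e1=(0,1) f-->(1,2) g-->(2,0,0)
  composite₁ = (0 2; 0 0; 0 0)
Along h;k (path 2):
  e0=(1,0) h-->(2,0) k-->(0,0,0)
  e1=(0,1) h-->(0,1) k-->(2,0,0)
  composite₂ = (0 2; 0 0; 0 0)
Equal? same morphism ✓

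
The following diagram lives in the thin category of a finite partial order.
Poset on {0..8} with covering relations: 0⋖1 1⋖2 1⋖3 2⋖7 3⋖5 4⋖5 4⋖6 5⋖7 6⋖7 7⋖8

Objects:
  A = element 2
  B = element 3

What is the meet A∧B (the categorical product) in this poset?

Answer: A∧B = 1

Work:
{x : x<=A ∧ x<=B} = {0,1}  (A=2, B=3)
  0 <= 1
  1 <= 1
glb = 1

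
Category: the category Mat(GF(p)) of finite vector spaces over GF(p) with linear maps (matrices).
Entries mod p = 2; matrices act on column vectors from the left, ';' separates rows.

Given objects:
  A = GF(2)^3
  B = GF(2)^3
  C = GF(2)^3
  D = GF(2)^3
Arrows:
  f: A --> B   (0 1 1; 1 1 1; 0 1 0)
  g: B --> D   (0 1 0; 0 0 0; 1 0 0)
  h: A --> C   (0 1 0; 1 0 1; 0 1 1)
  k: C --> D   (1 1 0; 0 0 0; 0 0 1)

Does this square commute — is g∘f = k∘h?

Along f;g (path 1):
  e0=(1,0,0) f-->(0,1,0) g-->(1,0,0)
  e1=(0,1,0) f-->(1,1,1) g-->(1,0,1)
  e2=(0,0,1) f-->(1,1,0) g-->(1,0,1)
  result₁ = (1 1 1; 0 0 0; 0 1 1)
Along h;k (path 2):
  e0=(1,0,0) h-->(0,1,0) k-->(1,0,0)
  e1=(0,1,0) h-->(1,0,1) k-->(1,0,1)
  e2=(0,0,1) h-->(0,1,1) k-->(1,0,1)
  result₂ = (1 1 1; 0 0 0; 0 1 1)
Equal? equal; square commutes

Answer: COMMUTES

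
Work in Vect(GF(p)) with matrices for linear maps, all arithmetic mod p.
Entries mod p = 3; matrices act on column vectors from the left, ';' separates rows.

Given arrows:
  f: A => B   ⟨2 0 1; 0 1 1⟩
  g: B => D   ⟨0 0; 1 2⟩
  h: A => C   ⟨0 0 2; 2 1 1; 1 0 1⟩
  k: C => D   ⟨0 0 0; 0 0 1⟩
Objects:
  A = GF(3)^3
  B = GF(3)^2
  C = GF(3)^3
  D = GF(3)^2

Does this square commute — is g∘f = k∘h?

Along f;g (path 1):
  e0=(1,0,0) f=>(2,0) g=>(0,2)
  e1=(0,1,0) f=>(0,1) g=>(0,2)
  e2=(0,0,1) f=>(1,1) g=>(0,0)
  composite₁ = ⟨0 0 0; 2 2 0⟩
Along h;k (path 2):
  e0=(1,0,0) h=>(0,2,1) k=>(0,1)
  e1=(0,1,0) h=>(0,1,0) k=>(0,0)
  e2=(0,0,1) h=>(2,1,1) k=>(0,1)
  composite₂ = ⟨0 0 0; 1 0 1⟩
Equal? NO — does not commute

Answer: DOES NOT COMMUTE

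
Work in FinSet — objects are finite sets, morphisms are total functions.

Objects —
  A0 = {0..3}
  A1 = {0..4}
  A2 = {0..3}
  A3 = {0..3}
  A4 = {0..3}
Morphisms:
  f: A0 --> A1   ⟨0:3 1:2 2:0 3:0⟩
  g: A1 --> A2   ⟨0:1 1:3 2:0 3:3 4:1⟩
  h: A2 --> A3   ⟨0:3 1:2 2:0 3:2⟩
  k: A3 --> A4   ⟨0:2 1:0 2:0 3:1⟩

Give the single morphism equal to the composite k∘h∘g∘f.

Answer: ⟨0:0 1:1 2:0 3:0⟩

Trace:
  0 f-->3 g-->3 h-->2 k-->0
  1 f-->2 g-->0 h-->3 k-->1
  2 f-->0 g-->1 h-->2 k-->0
  3 f-->0 g-->1 h-->2 k-->0
composite: ⟨0:0 1:1 2:0 3:0⟩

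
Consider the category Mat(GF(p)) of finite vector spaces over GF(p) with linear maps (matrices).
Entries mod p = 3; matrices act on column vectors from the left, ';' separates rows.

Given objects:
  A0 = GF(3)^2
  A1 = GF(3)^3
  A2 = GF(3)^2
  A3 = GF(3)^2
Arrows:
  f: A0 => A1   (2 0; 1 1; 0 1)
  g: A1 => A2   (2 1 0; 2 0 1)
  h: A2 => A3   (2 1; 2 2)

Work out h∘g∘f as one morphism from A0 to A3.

  e0=⟨1,0⟩ f=>⟨2,1,0⟩ g=>⟨2,1⟩ h=>⟨2,0⟩
  e1=⟨0,1⟩ f=>⟨0,1,1⟩ g=>⟨1,1⟩ h=>⟨0,1⟩
⟦path⟧: (2 0; 0 1)

Answer: (2 0; 0 1)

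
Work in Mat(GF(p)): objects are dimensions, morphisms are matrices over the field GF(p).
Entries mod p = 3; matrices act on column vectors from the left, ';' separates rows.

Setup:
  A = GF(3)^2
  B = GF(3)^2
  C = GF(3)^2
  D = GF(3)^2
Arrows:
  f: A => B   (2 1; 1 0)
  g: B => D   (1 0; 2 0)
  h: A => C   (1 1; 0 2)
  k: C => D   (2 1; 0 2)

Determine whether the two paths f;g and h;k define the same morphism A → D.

Answer: DOES NOT COMMUTE

Work:
1) trace f;g:
  e0=[1,0] f=>[2,1] g=>[2,1]
  e1=[0,1] f=>[1,0] g=>[1,2]
  result₁ = (2 1; 1 2)
2) trace h;k:
  e0=[1,0] h=>[1,0] k=>[2,0]
  e1=[0,1] h=>[1,2] k=>[1,1]
  result₂ = (2 1; 0 1)
Equal? differ; not commutative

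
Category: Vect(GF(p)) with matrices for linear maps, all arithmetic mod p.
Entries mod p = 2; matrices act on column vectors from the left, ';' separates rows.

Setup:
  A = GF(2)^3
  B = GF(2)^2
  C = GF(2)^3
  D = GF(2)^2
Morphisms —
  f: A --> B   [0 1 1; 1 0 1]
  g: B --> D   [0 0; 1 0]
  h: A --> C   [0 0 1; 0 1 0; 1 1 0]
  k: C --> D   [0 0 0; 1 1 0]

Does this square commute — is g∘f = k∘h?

Answer: COMMUTES

Work:
1) trace f;g:
  e0=[1,0,0] f-->[0,1] g-->[0,0]
  e1=[0,1,0] f-->[1,0] g-->[0,1]
  e2=[0,0,1] f-->[1,1] g-->[0,1]
  composite₁ = [0 0 0; 0 1 1]
2) trace h;k:
  e0=[1,0,0] h-->[0,0,1] k-->[0,0]
  e1=[0,1,0] h-->[0,1,1] k-->[0,1]
  e2=[0,0,1] h-->[1,0,0] k-->[0,1]
  composite₂ = [0 0 0; 0 1 1]
Equal? equal; square commutes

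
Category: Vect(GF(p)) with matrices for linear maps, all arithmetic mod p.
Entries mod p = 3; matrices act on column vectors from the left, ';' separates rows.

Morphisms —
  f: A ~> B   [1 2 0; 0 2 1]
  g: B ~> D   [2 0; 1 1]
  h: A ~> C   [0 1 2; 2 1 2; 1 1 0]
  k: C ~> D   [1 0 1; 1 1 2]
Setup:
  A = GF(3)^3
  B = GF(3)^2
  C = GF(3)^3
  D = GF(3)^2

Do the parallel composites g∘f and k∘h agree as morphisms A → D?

Path 1 = f;g:
  e0=(1,0,0) f~>(1,0) g~>(2,1)
  e1=(0,1,0) f~>(2,2) g~>(1,1)
  e2=(0,0,1) f~>(0,1) g~>(0,1)
  result₁ = [2 1 0; 1 1 1]
Path 2 = h;k:
  e0=(1,0,0) h~>(0,2,1) k~>(1,1)
  e1=(0,1,0) h~>(1,1,1) k~>(2,1)
  e2=(0,0,1) h~>(2,2,0) k~>(2,1)
  result₂ = [1 2 2; 1 1 1]
Equal? NO — does not commute

Answer: DOES NOT COMMUTE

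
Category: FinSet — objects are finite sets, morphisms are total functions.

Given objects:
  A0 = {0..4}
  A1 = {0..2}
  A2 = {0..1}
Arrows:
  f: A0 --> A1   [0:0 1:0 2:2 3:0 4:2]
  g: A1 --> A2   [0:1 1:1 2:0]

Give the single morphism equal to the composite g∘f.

  0 f-->0 g-->1
  1 f-->0 g-->1
  2 f-->2 g-->0
  3 f-->0 g-->1
  4 f-->2 g-->0
composite: [0:1 1:1 2:0 3:1 4:0]

Answer: [0:1 1:1 2:0 3:1 4:0]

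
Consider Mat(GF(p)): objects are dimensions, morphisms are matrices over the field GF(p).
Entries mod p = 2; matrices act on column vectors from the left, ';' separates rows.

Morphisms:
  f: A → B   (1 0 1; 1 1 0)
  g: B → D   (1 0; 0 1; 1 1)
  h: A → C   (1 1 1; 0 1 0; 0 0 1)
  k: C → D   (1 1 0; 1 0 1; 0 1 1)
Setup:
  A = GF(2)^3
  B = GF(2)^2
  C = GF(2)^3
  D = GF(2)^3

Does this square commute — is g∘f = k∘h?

Answer: COMMUTES

Trace:
1) trace f;g:
  e0=⟨1,0,0⟩ f→⟨1,1⟩ g→⟨1,1,0⟩
  e1=⟨0,1,0⟩ f→⟨0,1⟩ g→⟨0,1,1⟩
  e2=⟨0,0,1⟩ f→⟨1,0⟩ g→⟨1,0,1⟩
  ⟦path⟧₁ = (1 0 1; 1 1 0; 0 1 1)
2) trace h;k:
  e0=⟨1,0,0⟩ h→⟨1,0,0⟩ k→⟨1,1,0⟩
  e1=⟨0,1,0⟩ h→⟨1,1,0⟩ k→⟨0,1,1⟩
  e2=⟨0,0,1⟩ h→⟨1,0,1⟩ k→⟨1,0,1⟩
  ⟦path⟧₂ = (1 0 1; 1 1 0; 0 1 1)
Equal? YES — commutes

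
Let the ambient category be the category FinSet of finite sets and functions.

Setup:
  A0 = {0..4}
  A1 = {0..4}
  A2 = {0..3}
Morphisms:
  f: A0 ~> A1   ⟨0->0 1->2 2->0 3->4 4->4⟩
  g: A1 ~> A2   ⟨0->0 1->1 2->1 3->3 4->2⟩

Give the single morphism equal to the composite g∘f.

Answer: ⟨0->0 1->1 2->0 3->2 4->2⟩

Derivation:
  0 f~>0 g~>0
  1 f~>2 g~>1
  2 f~>0 g~>0
  3 f~>4 g~>2
  4 f~>4 g~>2
⟦path⟧: ⟨0->0 1->1 2->0 3->2 4->2⟩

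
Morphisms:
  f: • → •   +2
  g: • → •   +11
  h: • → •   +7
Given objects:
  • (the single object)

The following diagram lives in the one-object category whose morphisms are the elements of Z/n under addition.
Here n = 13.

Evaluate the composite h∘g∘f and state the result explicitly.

  0 +2≡2 +11≡0 +7≡7  (mod 13)
⟦path⟧: +7

Answer: +7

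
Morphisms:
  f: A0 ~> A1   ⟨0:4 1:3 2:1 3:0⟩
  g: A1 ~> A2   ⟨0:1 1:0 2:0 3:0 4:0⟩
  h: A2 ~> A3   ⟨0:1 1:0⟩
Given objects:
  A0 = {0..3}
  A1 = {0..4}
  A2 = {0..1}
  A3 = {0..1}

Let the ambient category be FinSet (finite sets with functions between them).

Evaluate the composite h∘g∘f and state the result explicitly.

  0 f~>4 g~>0 h~>1
  1 f~>3 g~>0 h~>1
  2 f~>1 g~>0 h~>1
  3 f~>0 g~>1 h~>0
⟦path⟧: ⟨0:1 1:1 2:1 3:0⟩

Answer: ⟨0:1 1:1 2:1 3:0⟩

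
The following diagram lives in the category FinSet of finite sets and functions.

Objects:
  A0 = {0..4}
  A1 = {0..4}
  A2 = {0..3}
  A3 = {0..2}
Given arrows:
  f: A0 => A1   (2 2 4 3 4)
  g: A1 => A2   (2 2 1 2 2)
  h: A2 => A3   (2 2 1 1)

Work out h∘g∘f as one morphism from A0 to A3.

  0 f=>2 g=>1 h=>2
  1 f=>2 g=>1 h=>2
  2 f=>4 g=>2 h=>1
  3 f=>3 g=>2 h=>1
  4 f=>4 g=>2 h=>1
⟦path⟧: (2 2 1 1 1)

Answer: (2 2 1 1 1)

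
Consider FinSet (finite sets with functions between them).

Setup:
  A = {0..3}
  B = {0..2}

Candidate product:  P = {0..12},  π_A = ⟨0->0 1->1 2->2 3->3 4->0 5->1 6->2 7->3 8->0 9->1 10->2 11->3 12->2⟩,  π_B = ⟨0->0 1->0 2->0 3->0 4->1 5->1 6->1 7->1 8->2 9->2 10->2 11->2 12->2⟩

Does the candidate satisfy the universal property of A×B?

Answer: NOT A VALID PRODUCT — |P|=13 ≠ |A|·|B|=12

Derivation:
|A|·|B| = 4·3 = 12;  |P| = 13
  → cardinalities differ; no bijection possible.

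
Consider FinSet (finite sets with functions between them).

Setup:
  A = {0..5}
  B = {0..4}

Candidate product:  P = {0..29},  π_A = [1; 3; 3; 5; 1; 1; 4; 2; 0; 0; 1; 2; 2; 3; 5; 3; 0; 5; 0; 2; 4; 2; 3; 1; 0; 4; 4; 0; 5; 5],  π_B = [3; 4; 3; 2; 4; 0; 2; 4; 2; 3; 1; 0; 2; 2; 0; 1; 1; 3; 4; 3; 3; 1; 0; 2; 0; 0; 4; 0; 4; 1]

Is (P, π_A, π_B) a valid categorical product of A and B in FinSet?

Answer: NOT A VALID PRODUCT — duplicate pair at indices 27,24

Trace:
|A|·|B| = 6·5 = 30;  |P| = 30
Check the pairing map k ↦ (π_A(k), π_B(k)):
  0 -> (1,3)
  1 -> (3,4)
  2 -> (3,3)
  3 -> (5,2)
  4 -> (1,4)
  5 -> (1,0)
  6 -> (4,2)
  7 -> (2,4)
  8 -> (0,2)
  9 -> (0,3)
  10 -> (1,1)
  11 -> (2,0)
  12 -> (2,2)
  13 -> (3,2)
  14 -> (5,0)
  15 -> (3,1)
  16 -> (0,1)
  17 -> (5,3)
  18 -> (0,4)
  19 -> (2,3)
  20 -> (4,3)
  21 -> (2,1)
  22 -> (3,0)
  23 -> (1,2)
  24 -> (0,0)
  25 -> (4,0)
  26 -> (4,4)
  27 -> (0,0)  ✗ repeats pair of k=24
  28 -> (5,4)
  29 -> (5,1)
distinct pairs in image: 29 / 30 needed
  → (0,0) hit at k=24 and k=27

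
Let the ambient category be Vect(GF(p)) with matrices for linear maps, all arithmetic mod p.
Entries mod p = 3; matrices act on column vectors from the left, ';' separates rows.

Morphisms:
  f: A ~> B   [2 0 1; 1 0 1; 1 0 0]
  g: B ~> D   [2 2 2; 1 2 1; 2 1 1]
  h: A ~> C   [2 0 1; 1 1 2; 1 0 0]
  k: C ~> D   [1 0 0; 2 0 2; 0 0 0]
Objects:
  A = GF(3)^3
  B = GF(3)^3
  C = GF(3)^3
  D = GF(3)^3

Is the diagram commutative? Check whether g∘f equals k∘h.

Answer: DOES NOT COMMUTE

Work:
1) trace f;g:
  e0=(1,0,0) f~>(2,1,1) g~>(2,2,0)
  e1=(0,1,0) f~>(0,0,0) g~>(0,0,0)
  e2=(0,0,1) f~>(1,1,0) g~>(1,0,0)
  ⟦path⟧₁ = [2 0 1; 2 0 0; 0 0 0]
2) trace h;k:
  e0=(1,0,0) h~>(2,1,1) k~>(2,0,0)
  e1=(0,1,0) h~>(0,1,0) k~>(0,0,0)
  e2=(0,0,1) h~>(1,2,0) k~>(1,2,0)
  ⟦path⟧₂ = [2 0 1; 0 0 2; 0 0 0]
Equal? NO — does not commute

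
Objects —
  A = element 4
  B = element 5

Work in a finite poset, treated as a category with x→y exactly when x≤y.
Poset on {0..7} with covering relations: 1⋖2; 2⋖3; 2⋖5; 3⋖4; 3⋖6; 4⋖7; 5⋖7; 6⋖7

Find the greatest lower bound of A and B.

{x : x<=A ∧ x<=B} = {1,2}  (A=4, B=5)
  1 <= 2
  2 <= 2
glb = 2

Answer: A∧B = 2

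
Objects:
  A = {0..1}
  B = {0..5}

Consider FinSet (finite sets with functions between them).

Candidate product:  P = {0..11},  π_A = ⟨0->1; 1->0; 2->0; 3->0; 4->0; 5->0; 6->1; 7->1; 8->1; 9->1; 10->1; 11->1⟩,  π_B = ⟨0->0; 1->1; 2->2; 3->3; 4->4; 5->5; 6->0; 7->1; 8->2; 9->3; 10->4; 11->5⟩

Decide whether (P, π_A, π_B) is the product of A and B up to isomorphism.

Answer: NOT A VALID PRODUCT — duplicate pair at indices 6,0

Trace:
|A|·|B| = 2·6 = 12;  |P| = 12
Check the pairing map k ↦ (π_A(k), π_B(k)):
  0 -> (1,0)
  1 -> (0,1)
  2 -> (0,2)
  3 -> (0,3)
  4 -> (0,4)
  5 -> (0,5)
  6 -> (1,0)  ✗ repeats pair of k=0
  7 -> (1,1)
  8 -> (1,2)
  9 -> (1,3)
  10 -> (1,4)
  11 -> (1,5)
distinct pairs in image: 11 / 12 needed
  → (1,0) hit at k=0 and k=6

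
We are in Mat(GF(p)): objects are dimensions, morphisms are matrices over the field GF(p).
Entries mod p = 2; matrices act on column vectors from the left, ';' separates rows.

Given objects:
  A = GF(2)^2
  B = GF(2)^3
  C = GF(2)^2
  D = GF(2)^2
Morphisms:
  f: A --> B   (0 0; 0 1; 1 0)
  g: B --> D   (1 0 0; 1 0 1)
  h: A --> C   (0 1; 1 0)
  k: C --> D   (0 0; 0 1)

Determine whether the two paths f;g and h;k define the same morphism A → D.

Answer: COMMUTES

Trace:
Path 1 = f;g:
  e0=⟨1,0⟩ f-->⟨0,0,1⟩ g-->⟨0,1⟩
  e1=⟨0,1⟩ f-->⟨0,1,0⟩ g-->⟨0,0⟩
  ⟦path⟧₁ = (0 0; 1 0)
Path 2 = h;k:
  e0=⟨1,0⟩ h-->⟨0,1⟩ k-->⟨0,1⟩
  e1=⟨0,1⟩ h-->⟨1,0⟩ k-->⟨0,0⟩
  ⟦path⟧₂ = (0 0; 1 0)
Equal? same morphism ✓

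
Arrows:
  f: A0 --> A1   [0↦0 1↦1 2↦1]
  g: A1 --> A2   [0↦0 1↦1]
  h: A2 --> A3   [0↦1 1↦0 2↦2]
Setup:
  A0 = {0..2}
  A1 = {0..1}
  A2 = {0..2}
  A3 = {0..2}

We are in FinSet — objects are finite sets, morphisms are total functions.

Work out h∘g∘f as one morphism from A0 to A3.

Answer: [0↦1 1↦0 2↦0]

Trace:
  0 f-->0 g-->0 h-->1
  1 f-->1 g-->1 h-->0
  2 f-->1 g-->1 h-->0
⟦path⟧: [0↦1 1↦0 2↦0]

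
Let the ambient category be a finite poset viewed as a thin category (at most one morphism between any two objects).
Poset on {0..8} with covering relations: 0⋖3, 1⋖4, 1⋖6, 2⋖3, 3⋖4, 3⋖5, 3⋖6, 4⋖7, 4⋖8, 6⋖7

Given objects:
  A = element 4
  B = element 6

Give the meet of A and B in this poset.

Answer: NO MEET EXISTS

Work:
Lower bounds of A=4 and B=6: {0,1,2,3}
  maximal lower bounds 1 and 3 are incomparable: neither 1≤3 nor 3≤1
→ no greatest lower bound exists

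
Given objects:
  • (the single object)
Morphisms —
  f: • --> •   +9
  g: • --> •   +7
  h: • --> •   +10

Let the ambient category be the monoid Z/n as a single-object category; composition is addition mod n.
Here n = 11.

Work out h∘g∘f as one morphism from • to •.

Answer: +4

Derivation:
  0 +9≡9 +7≡5 +10≡4  (mod 11)
composite: +4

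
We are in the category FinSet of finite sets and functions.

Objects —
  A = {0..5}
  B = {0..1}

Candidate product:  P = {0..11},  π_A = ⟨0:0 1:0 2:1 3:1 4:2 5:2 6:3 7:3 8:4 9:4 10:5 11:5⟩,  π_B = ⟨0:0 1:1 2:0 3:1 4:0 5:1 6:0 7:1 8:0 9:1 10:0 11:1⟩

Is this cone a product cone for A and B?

|A|·|B| = 6·2 = 12;  |P| = 12
Check the pairing map k ↦ (π_A(k), π_B(k)):
  0 : (0,0)
  1 : (0,1)
  2 : (1,0)
  3 : (1,1)
  4 : (2,0)
  5 : (2,1)
  6 : (3,0)
  7 : (3,1)
  8 : (4,0)
  9 : (4,1)
  10 : (5,0)
  11 : (5,1)
distinct pairs in image: 12 / 12 needed
  → bijection onto A×B; projections well-typed.

Answer: VALID PRODUCT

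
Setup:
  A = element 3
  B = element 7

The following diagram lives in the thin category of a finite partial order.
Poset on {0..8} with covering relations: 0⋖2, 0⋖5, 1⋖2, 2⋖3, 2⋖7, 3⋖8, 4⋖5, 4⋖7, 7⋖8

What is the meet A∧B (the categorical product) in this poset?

Answer: A∧B = 2

Derivation:
{x : x<=A ∧ x<=B} = {0,1,2}  (A=3, B=7)
  0 <= 2
  1 <= 2
  2 <= 2
glb = 2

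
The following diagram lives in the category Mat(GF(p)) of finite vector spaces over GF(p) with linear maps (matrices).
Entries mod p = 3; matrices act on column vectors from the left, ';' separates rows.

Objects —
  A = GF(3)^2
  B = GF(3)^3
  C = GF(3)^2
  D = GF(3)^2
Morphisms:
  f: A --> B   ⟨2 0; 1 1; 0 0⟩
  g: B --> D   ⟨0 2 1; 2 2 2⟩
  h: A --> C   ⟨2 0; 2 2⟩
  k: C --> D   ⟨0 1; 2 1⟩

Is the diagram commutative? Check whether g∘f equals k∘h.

1) trace f;g:
  e0=(1,0) f-->(2,1,0) g-->(2,0)
  e1=(0,1) f-->(0,1,0) g-->(2,2)
  ⟦path⟧₁ = ⟨2 2; 0 2⟩
2) trace h;k:
  e0=(1,0) h-->(2,2) k-->(2,0)
  e1=(0,1) h-->(0,2) k-->(2,2)
  ⟦path⟧₂ = ⟨2 2; 0 2⟩
Equal? same morphism ✓

Answer: COMMUTES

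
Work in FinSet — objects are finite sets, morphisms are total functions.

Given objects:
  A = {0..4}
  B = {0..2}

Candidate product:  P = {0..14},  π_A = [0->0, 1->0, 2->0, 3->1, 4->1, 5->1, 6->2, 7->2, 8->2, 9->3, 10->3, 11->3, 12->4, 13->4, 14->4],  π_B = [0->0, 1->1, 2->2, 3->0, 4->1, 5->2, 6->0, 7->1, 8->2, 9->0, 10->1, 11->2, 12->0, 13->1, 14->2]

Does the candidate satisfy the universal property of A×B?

|A|·|B| = 5·3 = 15;  |P| = 15
Check the pairing map k ↦ (π_A(k), π_B(k)):
  0 -> (0,0)
  1 -> (0,1)
  2 -> (0,2)
  3 -> (1,0)
  4 -> (1,1)
  5 -> (1,2)
  6 -> (2,0)
  7 -> (2,1)
  8 -> (2,2)
  9 -> (3,0)
  10 -> (3,1)
  11 -> (3,2)
  12 -> (4,0)
  13 -> (4,1)
  14 -> (4,2)
distinct pairs in image: 15 / 15 needed
  → bijection onto A×B; projections well-typed.

Answer: VALID PRODUCT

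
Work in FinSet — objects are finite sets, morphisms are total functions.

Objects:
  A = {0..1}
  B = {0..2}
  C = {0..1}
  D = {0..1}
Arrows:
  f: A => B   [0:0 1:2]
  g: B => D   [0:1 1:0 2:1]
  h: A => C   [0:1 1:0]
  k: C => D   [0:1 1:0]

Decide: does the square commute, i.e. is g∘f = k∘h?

Along f;g (path 1):
  0 f=>0 g=>1
  1 f=>2 g=>1
  result₁ = [0:1 1:1]
Along h;k (path 2):
  0 h=>1 k=>0
  1 h=>0 k=>1
  result₂ = [0:0 1:1]
Equal? NO — does not commute

Answer: DOES NOT COMMUTE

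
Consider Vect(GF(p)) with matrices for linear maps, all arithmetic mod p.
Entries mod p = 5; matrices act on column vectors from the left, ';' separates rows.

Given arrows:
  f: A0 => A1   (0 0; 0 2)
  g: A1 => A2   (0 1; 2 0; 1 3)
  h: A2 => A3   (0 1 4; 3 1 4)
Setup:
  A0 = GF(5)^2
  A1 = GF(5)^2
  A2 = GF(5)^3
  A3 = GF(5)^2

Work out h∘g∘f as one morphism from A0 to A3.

  e0=[1,0] f=>[0,0] g=>[0,0,0] h=>[0,0]
  e1=[0,1] f=>[0,2] g=>[2,0,1] h=>[4,0]
composite: (0 4; 0 0)

Answer: (0 4; 0 0)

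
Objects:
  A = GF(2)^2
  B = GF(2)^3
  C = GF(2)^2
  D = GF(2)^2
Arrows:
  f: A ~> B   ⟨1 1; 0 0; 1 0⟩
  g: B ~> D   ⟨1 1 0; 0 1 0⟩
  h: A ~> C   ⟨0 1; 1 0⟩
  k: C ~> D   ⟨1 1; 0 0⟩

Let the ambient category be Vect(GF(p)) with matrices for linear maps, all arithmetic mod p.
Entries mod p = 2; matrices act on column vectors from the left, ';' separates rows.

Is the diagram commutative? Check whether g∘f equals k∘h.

1) trace f;g:
  e0=⟨1,0⟩ f~>⟨1,0,1⟩ g~>⟨1,0⟩
  e1=⟨0,1⟩ f~>⟨1,0,0⟩ g~>⟨1,0⟩
  ⟦path⟧₁ = ⟨1 1; 0 0⟩
2) trace h;k:
  e0=⟨1,0⟩ h~>⟨0,1⟩ k~>⟨1,0⟩
  e1=⟨0,1⟩ h~>⟨1,0⟩ k~>⟨1,0⟩
  ⟦path⟧₂ = ⟨1 1; 0 0⟩
Equal? YES — commutes

Answer: COMMUTES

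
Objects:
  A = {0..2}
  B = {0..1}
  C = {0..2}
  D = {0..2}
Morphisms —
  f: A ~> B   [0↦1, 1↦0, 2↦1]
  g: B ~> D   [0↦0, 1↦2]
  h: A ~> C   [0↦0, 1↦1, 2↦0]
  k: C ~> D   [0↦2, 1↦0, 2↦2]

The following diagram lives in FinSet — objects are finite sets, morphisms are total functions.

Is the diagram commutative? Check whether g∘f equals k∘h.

Answer: COMMUTES

Work:
Path 1 = f;g:
  0 f~>1 g~>2
  1 f~>0 g~>0
  2 f~>1 g~>2
  result₁ = [0↦2, 1↦0, 2↦2]
Path 2 = h;k:
  0 h~>0 k~>2
  1 h~>1 k~>0
  2 h~>0 k~>2
  result₂ = [0↦2, 1↦0, 2↦2]
Equal? same morphism ✓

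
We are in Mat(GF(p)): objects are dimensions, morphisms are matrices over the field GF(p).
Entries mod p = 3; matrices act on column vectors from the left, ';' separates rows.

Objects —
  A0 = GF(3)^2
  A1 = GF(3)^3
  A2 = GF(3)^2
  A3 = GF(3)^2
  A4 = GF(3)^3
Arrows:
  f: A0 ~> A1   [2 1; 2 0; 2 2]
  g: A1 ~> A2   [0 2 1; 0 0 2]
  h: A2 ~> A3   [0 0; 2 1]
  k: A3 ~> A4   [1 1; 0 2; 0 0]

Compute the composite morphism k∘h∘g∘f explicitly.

Answer: [1 2; 2 1; 0 0]

Work:
  e0=[1,0] f~>[2,2,2] g~>[0,1] h~>[0,1] k~>[1,2,0]
  e1=[0,1] f~>[1,0,2] g~>[2,1] h~>[0,2] k~>[2,1,0]
composite: [1 2; 2 1; 0 0]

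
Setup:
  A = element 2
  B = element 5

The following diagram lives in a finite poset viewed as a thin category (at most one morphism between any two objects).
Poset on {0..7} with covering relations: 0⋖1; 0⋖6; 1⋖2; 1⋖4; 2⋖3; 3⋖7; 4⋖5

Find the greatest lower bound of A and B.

Answer: A∧B = 1

Trace:
Lower bounds of A=2 and B=5: {0,1}
  0 ⊑ 1
  1 ⊑ 1
glb = 1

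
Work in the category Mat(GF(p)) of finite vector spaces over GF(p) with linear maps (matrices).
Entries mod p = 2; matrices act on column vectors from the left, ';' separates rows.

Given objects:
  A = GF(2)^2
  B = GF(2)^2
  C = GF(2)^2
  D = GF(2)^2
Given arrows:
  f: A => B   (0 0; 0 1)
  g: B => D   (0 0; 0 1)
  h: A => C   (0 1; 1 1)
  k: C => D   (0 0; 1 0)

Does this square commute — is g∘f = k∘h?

Answer: COMMUTES

Derivation:
Along f;g (path 1):
  e0=(1,0) f=>(0,0) g=>(0,0)
  e1=(0,1) f=>(0,1) g=>(0,1)
  ⟦path⟧₁ = (0 0; 0 1)
Along h;k (path 2):
  e0=(1,0) h=>(0,1) k=>(0,0)
  e1=(0,1) h=>(1,1) k=>(0,1)
  ⟦path⟧₂ = (0 0; 0 1)
Equal? same morphism ✓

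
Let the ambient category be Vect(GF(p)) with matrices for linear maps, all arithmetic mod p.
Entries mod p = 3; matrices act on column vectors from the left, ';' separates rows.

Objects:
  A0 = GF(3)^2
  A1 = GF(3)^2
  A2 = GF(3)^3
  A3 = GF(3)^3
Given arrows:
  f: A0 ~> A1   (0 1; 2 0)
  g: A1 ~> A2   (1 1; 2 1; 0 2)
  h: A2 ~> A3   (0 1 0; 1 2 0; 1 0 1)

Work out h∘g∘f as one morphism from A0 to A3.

Answer: (2 2; 0 2; 0 1)

Trace:
  e0=(1,0) f~>(0,2) g~>(2,2,1) h~>(2,0,0)
  e1=(0,1) f~>(1,0) g~>(1,2,0) h~>(2,2,1)
⟦path⟧: (2 2; 0 2; 0 1)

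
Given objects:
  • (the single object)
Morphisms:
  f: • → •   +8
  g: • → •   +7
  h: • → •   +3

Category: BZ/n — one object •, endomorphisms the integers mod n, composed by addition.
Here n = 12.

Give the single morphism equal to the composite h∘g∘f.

  0 +8≡8 +7≡3 +3≡6  (mod 12)
composite: +6

Answer: +6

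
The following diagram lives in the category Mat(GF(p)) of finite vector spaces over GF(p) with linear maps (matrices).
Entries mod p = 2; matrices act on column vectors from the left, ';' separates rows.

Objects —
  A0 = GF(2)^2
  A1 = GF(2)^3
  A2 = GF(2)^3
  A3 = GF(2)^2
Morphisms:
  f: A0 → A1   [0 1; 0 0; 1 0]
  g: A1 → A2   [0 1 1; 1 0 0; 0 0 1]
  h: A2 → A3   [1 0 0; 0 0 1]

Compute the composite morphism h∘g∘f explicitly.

  e0=⟨1,0⟩ f→⟨0,0,1⟩ g→⟨1,0,1⟩ h→⟨1,1⟩
  e1=⟨0,1⟩ f→⟨1,0,0⟩ g→⟨0,1,0⟩ h→⟨0,0⟩
composite: [1 0; 1 0]

Answer: [1 0; 1 0]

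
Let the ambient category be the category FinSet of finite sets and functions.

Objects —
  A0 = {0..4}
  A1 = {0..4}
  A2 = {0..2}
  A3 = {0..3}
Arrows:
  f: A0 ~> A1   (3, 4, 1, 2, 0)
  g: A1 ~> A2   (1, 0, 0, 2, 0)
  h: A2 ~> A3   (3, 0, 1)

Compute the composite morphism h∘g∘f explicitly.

Answer: (1, 3, 3, 3, 0)

Trace:
  0 f~>3 g~>2 h~>1
  1 f~>4 g~>0 h~>3
  2 f~>1 g~>0 h~>3
  3 f~>2 g~>0 h~>3
  4 f~>0 g~>1 h~>0
⟦path⟧: (1, 3, 3, 3, 0)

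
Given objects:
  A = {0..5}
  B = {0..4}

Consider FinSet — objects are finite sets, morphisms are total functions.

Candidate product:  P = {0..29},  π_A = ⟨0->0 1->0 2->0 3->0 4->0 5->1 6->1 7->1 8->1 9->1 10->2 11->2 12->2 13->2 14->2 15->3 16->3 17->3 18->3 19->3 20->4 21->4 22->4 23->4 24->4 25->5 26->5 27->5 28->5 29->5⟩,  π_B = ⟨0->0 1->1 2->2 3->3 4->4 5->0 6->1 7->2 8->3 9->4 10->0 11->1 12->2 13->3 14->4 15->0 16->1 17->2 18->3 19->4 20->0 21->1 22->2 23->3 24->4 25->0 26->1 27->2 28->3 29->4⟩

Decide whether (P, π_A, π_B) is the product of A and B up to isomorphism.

Answer: VALID PRODUCT

Derivation:
|A|·|B| = 6·5 = 30;  |P| = 30
Check the pairing map k ↦ (π_A(k), π_B(k)):
  0 -> (0,0)
  1 -> (0,1)
  2 -> (0,2)
  3 -> (0,3)
  4 -> (0,4)
  5 -> (1,0)
  6 -> (1,1)
  7 -> (1,2)
  8 -> (1,3)
  9 -> (1,4)
  10 -> (2,0)
  11 -> (2,1)
  12 -> (2,2)
  13 -> (2,3)
  14 -> (2,4)
  15 -> (3,0)
  16 -> (3,1)
  17 -> (3,2)
  18 -> (3,3)
  19 -> (3,4)
  20 -> (4,0)
  21 -> (4,1)
  22 -> (4,2)
  23 -> (4,3)
  24 -> (4,4)
  25 -> (5,0)
  26 -> (5,1)
  27 -> (5,2)
  28 -> (5,3)
  29 -> (5,4)
distinct pairs in image: 30 / 30 needed
  → bijection onto A×B; projections well-typed.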